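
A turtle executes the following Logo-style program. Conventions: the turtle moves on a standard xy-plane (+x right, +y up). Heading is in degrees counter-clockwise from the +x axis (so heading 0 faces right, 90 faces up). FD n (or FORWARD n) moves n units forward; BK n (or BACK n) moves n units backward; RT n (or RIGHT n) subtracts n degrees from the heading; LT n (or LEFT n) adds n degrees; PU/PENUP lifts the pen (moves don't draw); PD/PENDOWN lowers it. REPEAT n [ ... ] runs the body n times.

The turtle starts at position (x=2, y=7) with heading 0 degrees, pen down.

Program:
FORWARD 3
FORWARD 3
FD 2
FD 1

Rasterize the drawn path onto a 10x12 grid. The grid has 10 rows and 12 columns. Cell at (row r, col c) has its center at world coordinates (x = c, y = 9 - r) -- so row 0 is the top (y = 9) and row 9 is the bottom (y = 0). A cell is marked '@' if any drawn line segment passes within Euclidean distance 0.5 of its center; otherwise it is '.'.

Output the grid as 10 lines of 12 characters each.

Answer: ............
............
..@@@@@@@@@@
............
............
............
............
............
............
............

Derivation:
Segment 0: (2,7) -> (5,7)
Segment 1: (5,7) -> (8,7)
Segment 2: (8,7) -> (10,7)
Segment 3: (10,7) -> (11,7)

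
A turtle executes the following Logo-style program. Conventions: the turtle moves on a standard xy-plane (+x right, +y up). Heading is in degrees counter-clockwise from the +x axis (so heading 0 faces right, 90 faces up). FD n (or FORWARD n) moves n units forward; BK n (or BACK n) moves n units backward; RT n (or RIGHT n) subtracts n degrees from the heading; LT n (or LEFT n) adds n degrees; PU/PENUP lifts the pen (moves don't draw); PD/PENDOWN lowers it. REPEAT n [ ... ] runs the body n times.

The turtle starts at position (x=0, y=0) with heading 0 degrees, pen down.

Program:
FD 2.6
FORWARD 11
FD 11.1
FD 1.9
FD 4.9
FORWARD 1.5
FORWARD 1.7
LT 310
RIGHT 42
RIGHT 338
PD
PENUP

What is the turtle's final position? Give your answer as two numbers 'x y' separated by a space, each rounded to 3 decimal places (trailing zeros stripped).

Answer: 34.7 0

Derivation:
Executing turtle program step by step:
Start: pos=(0,0), heading=0, pen down
FD 2.6: (0,0) -> (2.6,0) [heading=0, draw]
FD 11: (2.6,0) -> (13.6,0) [heading=0, draw]
FD 11.1: (13.6,0) -> (24.7,0) [heading=0, draw]
FD 1.9: (24.7,0) -> (26.6,0) [heading=0, draw]
FD 4.9: (26.6,0) -> (31.5,0) [heading=0, draw]
FD 1.5: (31.5,0) -> (33,0) [heading=0, draw]
FD 1.7: (33,0) -> (34.7,0) [heading=0, draw]
LT 310: heading 0 -> 310
RT 42: heading 310 -> 268
RT 338: heading 268 -> 290
PD: pen down
PU: pen up
Final: pos=(34.7,0), heading=290, 7 segment(s) drawn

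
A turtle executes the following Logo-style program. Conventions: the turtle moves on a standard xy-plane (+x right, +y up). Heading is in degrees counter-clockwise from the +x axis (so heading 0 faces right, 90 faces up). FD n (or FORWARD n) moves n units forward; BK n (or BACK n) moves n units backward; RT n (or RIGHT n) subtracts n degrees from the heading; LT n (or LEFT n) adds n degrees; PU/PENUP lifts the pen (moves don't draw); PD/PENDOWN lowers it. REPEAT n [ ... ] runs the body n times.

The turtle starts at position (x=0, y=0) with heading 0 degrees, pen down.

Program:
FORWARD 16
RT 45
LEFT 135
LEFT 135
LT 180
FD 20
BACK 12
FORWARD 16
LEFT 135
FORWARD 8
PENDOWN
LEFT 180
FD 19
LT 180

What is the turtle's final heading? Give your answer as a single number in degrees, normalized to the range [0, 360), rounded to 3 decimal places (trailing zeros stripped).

Answer: 180

Derivation:
Executing turtle program step by step:
Start: pos=(0,0), heading=0, pen down
FD 16: (0,0) -> (16,0) [heading=0, draw]
RT 45: heading 0 -> 315
LT 135: heading 315 -> 90
LT 135: heading 90 -> 225
LT 180: heading 225 -> 45
FD 20: (16,0) -> (30.142,14.142) [heading=45, draw]
BK 12: (30.142,14.142) -> (21.657,5.657) [heading=45, draw]
FD 16: (21.657,5.657) -> (32.971,16.971) [heading=45, draw]
LT 135: heading 45 -> 180
FD 8: (32.971,16.971) -> (24.971,16.971) [heading=180, draw]
PD: pen down
LT 180: heading 180 -> 0
FD 19: (24.971,16.971) -> (43.971,16.971) [heading=0, draw]
LT 180: heading 0 -> 180
Final: pos=(43.971,16.971), heading=180, 6 segment(s) drawn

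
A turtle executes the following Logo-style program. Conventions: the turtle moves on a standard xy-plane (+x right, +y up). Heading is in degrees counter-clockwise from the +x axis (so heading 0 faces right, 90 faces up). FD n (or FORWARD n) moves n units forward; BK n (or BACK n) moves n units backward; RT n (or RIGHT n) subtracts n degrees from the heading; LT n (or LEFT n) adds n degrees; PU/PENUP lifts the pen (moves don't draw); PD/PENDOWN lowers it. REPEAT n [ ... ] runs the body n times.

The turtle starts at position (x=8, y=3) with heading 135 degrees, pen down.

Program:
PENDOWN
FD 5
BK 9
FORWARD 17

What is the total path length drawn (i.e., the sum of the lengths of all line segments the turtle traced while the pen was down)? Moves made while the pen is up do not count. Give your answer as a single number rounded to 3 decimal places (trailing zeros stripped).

Executing turtle program step by step:
Start: pos=(8,3), heading=135, pen down
PD: pen down
FD 5: (8,3) -> (4.464,6.536) [heading=135, draw]
BK 9: (4.464,6.536) -> (10.828,0.172) [heading=135, draw]
FD 17: (10.828,0.172) -> (-1.192,12.192) [heading=135, draw]
Final: pos=(-1.192,12.192), heading=135, 3 segment(s) drawn

Segment lengths:
  seg 1: (8,3) -> (4.464,6.536), length = 5
  seg 2: (4.464,6.536) -> (10.828,0.172), length = 9
  seg 3: (10.828,0.172) -> (-1.192,12.192), length = 17
Total = 31

Answer: 31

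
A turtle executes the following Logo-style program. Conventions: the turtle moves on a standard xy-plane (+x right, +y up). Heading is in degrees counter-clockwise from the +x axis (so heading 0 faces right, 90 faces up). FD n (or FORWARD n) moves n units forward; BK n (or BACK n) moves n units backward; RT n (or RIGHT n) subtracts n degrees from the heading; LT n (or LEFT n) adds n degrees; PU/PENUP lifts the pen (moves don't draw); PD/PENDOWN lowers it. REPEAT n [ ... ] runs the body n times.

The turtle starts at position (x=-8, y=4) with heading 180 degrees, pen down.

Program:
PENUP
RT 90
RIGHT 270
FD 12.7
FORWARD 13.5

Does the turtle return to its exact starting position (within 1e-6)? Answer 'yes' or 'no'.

Executing turtle program step by step:
Start: pos=(-8,4), heading=180, pen down
PU: pen up
RT 90: heading 180 -> 90
RT 270: heading 90 -> 180
FD 12.7: (-8,4) -> (-20.7,4) [heading=180, move]
FD 13.5: (-20.7,4) -> (-34.2,4) [heading=180, move]
Final: pos=(-34.2,4), heading=180, 0 segment(s) drawn

Start position: (-8, 4)
Final position: (-34.2, 4)
Distance = 26.2; >= 1e-6 -> NOT closed

Answer: no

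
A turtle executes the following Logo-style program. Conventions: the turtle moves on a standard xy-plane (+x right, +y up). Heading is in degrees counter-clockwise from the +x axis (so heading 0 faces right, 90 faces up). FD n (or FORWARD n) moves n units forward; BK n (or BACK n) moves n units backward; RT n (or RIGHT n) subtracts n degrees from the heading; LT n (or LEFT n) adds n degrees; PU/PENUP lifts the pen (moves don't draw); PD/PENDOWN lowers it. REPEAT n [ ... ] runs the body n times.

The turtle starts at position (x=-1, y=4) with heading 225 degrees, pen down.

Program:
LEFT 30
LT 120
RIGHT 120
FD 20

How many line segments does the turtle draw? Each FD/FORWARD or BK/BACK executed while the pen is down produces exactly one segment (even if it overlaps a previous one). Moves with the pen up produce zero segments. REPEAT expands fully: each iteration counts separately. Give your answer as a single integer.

Executing turtle program step by step:
Start: pos=(-1,4), heading=225, pen down
LT 30: heading 225 -> 255
LT 120: heading 255 -> 15
RT 120: heading 15 -> 255
FD 20: (-1,4) -> (-6.176,-15.319) [heading=255, draw]
Final: pos=(-6.176,-15.319), heading=255, 1 segment(s) drawn
Segments drawn: 1

Answer: 1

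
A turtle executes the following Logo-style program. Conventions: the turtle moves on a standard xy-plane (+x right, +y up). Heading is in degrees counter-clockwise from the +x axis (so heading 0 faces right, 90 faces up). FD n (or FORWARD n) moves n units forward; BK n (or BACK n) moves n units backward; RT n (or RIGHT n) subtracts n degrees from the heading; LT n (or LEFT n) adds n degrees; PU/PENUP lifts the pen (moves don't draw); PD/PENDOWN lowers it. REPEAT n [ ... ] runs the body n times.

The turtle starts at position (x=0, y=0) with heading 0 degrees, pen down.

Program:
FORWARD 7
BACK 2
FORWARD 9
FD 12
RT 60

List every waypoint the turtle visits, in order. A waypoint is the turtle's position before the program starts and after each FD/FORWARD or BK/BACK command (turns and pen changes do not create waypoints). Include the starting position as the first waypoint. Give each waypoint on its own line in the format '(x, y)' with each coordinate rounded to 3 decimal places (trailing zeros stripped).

Executing turtle program step by step:
Start: pos=(0,0), heading=0, pen down
FD 7: (0,0) -> (7,0) [heading=0, draw]
BK 2: (7,0) -> (5,0) [heading=0, draw]
FD 9: (5,0) -> (14,0) [heading=0, draw]
FD 12: (14,0) -> (26,0) [heading=0, draw]
RT 60: heading 0 -> 300
Final: pos=(26,0), heading=300, 4 segment(s) drawn
Waypoints (5 total):
(0, 0)
(7, 0)
(5, 0)
(14, 0)
(26, 0)

Answer: (0, 0)
(7, 0)
(5, 0)
(14, 0)
(26, 0)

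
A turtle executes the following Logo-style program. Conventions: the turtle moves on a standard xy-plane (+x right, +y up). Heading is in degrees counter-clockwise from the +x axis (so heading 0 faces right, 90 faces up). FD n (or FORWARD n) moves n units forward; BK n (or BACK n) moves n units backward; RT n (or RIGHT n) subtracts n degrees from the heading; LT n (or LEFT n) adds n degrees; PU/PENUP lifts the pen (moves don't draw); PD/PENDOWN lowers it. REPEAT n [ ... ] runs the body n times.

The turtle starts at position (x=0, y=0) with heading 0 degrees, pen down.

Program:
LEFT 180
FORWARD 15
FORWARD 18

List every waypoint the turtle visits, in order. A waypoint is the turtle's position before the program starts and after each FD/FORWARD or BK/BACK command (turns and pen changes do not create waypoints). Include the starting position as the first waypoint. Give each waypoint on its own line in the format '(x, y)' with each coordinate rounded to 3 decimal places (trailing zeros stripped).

Answer: (0, 0)
(-15, 0)
(-33, 0)

Derivation:
Executing turtle program step by step:
Start: pos=(0,0), heading=0, pen down
LT 180: heading 0 -> 180
FD 15: (0,0) -> (-15,0) [heading=180, draw]
FD 18: (-15,0) -> (-33,0) [heading=180, draw]
Final: pos=(-33,0), heading=180, 2 segment(s) drawn
Waypoints (3 total):
(0, 0)
(-15, 0)
(-33, 0)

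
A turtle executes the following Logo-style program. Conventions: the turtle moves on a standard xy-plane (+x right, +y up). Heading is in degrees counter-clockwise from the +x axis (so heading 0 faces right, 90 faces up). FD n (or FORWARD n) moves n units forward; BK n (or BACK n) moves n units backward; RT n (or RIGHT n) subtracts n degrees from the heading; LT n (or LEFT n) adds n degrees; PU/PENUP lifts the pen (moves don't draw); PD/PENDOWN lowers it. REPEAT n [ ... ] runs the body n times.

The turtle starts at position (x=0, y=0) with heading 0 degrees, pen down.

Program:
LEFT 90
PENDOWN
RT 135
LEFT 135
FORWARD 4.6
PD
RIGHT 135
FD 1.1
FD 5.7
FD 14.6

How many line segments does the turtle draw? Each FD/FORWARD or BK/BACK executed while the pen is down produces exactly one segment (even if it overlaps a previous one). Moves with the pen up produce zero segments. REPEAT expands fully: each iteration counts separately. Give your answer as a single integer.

Executing turtle program step by step:
Start: pos=(0,0), heading=0, pen down
LT 90: heading 0 -> 90
PD: pen down
RT 135: heading 90 -> 315
LT 135: heading 315 -> 90
FD 4.6: (0,0) -> (0,4.6) [heading=90, draw]
PD: pen down
RT 135: heading 90 -> 315
FD 1.1: (0,4.6) -> (0.778,3.822) [heading=315, draw]
FD 5.7: (0.778,3.822) -> (4.808,-0.208) [heading=315, draw]
FD 14.6: (4.808,-0.208) -> (15.132,-10.532) [heading=315, draw]
Final: pos=(15.132,-10.532), heading=315, 4 segment(s) drawn
Segments drawn: 4

Answer: 4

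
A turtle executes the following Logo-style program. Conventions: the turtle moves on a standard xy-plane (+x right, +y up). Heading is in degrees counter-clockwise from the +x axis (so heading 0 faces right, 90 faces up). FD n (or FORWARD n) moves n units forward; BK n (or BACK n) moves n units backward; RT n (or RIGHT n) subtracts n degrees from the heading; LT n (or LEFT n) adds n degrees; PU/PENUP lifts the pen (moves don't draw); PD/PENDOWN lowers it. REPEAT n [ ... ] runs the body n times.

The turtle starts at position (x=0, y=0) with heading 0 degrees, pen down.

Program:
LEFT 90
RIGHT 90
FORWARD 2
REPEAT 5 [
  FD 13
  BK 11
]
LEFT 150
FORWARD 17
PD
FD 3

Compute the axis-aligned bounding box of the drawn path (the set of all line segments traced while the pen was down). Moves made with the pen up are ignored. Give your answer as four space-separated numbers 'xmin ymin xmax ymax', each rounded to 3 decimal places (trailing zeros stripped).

Answer: -5.321 0 23 10

Derivation:
Executing turtle program step by step:
Start: pos=(0,0), heading=0, pen down
LT 90: heading 0 -> 90
RT 90: heading 90 -> 0
FD 2: (0,0) -> (2,0) [heading=0, draw]
REPEAT 5 [
  -- iteration 1/5 --
  FD 13: (2,0) -> (15,0) [heading=0, draw]
  BK 11: (15,0) -> (4,0) [heading=0, draw]
  -- iteration 2/5 --
  FD 13: (4,0) -> (17,0) [heading=0, draw]
  BK 11: (17,0) -> (6,0) [heading=0, draw]
  -- iteration 3/5 --
  FD 13: (6,0) -> (19,0) [heading=0, draw]
  BK 11: (19,0) -> (8,0) [heading=0, draw]
  -- iteration 4/5 --
  FD 13: (8,0) -> (21,0) [heading=0, draw]
  BK 11: (21,0) -> (10,0) [heading=0, draw]
  -- iteration 5/5 --
  FD 13: (10,0) -> (23,0) [heading=0, draw]
  BK 11: (23,0) -> (12,0) [heading=0, draw]
]
LT 150: heading 0 -> 150
FD 17: (12,0) -> (-2.722,8.5) [heading=150, draw]
PD: pen down
FD 3: (-2.722,8.5) -> (-5.321,10) [heading=150, draw]
Final: pos=(-5.321,10), heading=150, 13 segment(s) drawn

Segment endpoints: x in {-5.321, -2.722, 0, 2, 4, 6, 8, 10, 12, 15, 17, 19, 21, 23}, y in {0, 8.5, 10}
xmin=-5.321, ymin=0, xmax=23, ymax=10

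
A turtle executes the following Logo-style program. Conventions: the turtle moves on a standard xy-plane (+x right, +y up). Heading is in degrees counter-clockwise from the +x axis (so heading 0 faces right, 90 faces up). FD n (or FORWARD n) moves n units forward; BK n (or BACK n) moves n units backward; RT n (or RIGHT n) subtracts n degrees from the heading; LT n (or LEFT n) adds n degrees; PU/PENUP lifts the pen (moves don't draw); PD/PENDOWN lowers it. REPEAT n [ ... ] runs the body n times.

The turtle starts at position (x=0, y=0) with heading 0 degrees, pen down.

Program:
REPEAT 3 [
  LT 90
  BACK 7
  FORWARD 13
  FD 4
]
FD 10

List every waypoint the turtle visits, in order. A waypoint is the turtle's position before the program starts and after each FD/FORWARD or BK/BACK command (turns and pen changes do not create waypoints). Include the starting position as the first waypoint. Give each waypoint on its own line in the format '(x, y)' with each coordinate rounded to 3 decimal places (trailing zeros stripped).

Answer: (0, 0)
(0, -7)
(0, 6)
(0, 10)
(7, 10)
(-6, 10)
(-10, 10)
(-10, 17)
(-10, 4)
(-10, 0)
(-10, -10)

Derivation:
Executing turtle program step by step:
Start: pos=(0,0), heading=0, pen down
REPEAT 3 [
  -- iteration 1/3 --
  LT 90: heading 0 -> 90
  BK 7: (0,0) -> (0,-7) [heading=90, draw]
  FD 13: (0,-7) -> (0,6) [heading=90, draw]
  FD 4: (0,6) -> (0,10) [heading=90, draw]
  -- iteration 2/3 --
  LT 90: heading 90 -> 180
  BK 7: (0,10) -> (7,10) [heading=180, draw]
  FD 13: (7,10) -> (-6,10) [heading=180, draw]
  FD 4: (-6,10) -> (-10,10) [heading=180, draw]
  -- iteration 3/3 --
  LT 90: heading 180 -> 270
  BK 7: (-10,10) -> (-10,17) [heading=270, draw]
  FD 13: (-10,17) -> (-10,4) [heading=270, draw]
  FD 4: (-10,4) -> (-10,0) [heading=270, draw]
]
FD 10: (-10,0) -> (-10,-10) [heading=270, draw]
Final: pos=(-10,-10), heading=270, 10 segment(s) drawn
Waypoints (11 total):
(0, 0)
(0, -7)
(0, 6)
(0, 10)
(7, 10)
(-6, 10)
(-10, 10)
(-10, 17)
(-10, 4)
(-10, 0)
(-10, -10)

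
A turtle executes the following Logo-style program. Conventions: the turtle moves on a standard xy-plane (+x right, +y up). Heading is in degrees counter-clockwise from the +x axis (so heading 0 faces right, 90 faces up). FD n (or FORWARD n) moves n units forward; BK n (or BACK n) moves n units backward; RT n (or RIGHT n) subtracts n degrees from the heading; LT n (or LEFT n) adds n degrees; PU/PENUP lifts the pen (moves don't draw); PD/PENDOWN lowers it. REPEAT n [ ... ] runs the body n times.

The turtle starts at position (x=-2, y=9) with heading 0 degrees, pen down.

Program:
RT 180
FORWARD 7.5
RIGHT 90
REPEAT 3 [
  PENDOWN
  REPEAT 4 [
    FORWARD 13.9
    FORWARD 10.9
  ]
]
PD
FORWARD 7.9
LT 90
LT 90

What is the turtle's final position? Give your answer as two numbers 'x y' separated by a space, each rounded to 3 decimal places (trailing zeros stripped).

Executing turtle program step by step:
Start: pos=(-2,9), heading=0, pen down
RT 180: heading 0 -> 180
FD 7.5: (-2,9) -> (-9.5,9) [heading=180, draw]
RT 90: heading 180 -> 90
REPEAT 3 [
  -- iteration 1/3 --
  PD: pen down
  REPEAT 4 [
    -- iteration 1/4 --
    FD 13.9: (-9.5,9) -> (-9.5,22.9) [heading=90, draw]
    FD 10.9: (-9.5,22.9) -> (-9.5,33.8) [heading=90, draw]
    -- iteration 2/4 --
    FD 13.9: (-9.5,33.8) -> (-9.5,47.7) [heading=90, draw]
    FD 10.9: (-9.5,47.7) -> (-9.5,58.6) [heading=90, draw]
    -- iteration 3/4 --
    FD 13.9: (-9.5,58.6) -> (-9.5,72.5) [heading=90, draw]
    FD 10.9: (-9.5,72.5) -> (-9.5,83.4) [heading=90, draw]
    -- iteration 4/4 --
    FD 13.9: (-9.5,83.4) -> (-9.5,97.3) [heading=90, draw]
    FD 10.9: (-9.5,97.3) -> (-9.5,108.2) [heading=90, draw]
  ]
  -- iteration 2/3 --
  PD: pen down
  REPEAT 4 [
    -- iteration 1/4 --
    FD 13.9: (-9.5,108.2) -> (-9.5,122.1) [heading=90, draw]
    FD 10.9: (-9.5,122.1) -> (-9.5,133) [heading=90, draw]
    -- iteration 2/4 --
    FD 13.9: (-9.5,133) -> (-9.5,146.9) [heading=90, draw]
    FD 10.9: (-9.5,146.9) -> (-9.5,157.8) [heading=90, draw]
    -- iteration 3/4 --
    FD 13.9: (-9.5,157.8) -> (-9.5,171.7) [heading=90, draw]
    FD 10.9: (-9.5,171.7) -> (-9.5,182.6) [heading=90, draw]
    -- iteration 4/4 --
    FD 13.9: (-9.5,182.6) -> (-9.5,196.5) [heading=90, draw]
    FD 10.9: (-9.5,196.5) -> (-9.5,207.4) [heading=90, draw]
  ]
  -- iteration 3/3 --
  PD: pen down
  REPEAT 4 [
    -- iteration 1/4 --
    FD 13.9: (-9.5,207.4) -> (-9.5,221.3) [heading=90, draw]
    FD 10.9: (-9.5,221.3) -> (-9.5,232.2) [heading=90, draw]
    -- iteration 2/4 --
    FD 13.9: (-9.5,232.2) -> (-9.5,246.1) [heading=90, draw]
    FD 10.9: (-9.5,246.1) -> (-9.5,257) [heading=90, draw]
    -- iteration 3/4 --
    FD 13.9: (-9.5,257) -> (-9.5,270.9) [heading=90, draw]
    FD 10.9: (-9.5,270.9) -> (-9.5,281.8) [heading=90, draw]
    -- iteration 4/4 --
    FD 13.9: (-9.5,281.8) -> (-9.5,295.7) [heading=90, draw]
    FD 10.9: (-9.5,295.7) -> (-9.5,306.6) [heading=90, draw]
  ]
]
PD: pen down
FD 7.9: (-9.5,306.6) -> (-9.5,314.5) [heading=90, draw]
LT 90: heading 90 -> 180
LT 90: heading 180 -> 270
Final: pos=(-9.5,314.5), heading=270, 26 segment(s) drawn

Answer: -9.5 314.5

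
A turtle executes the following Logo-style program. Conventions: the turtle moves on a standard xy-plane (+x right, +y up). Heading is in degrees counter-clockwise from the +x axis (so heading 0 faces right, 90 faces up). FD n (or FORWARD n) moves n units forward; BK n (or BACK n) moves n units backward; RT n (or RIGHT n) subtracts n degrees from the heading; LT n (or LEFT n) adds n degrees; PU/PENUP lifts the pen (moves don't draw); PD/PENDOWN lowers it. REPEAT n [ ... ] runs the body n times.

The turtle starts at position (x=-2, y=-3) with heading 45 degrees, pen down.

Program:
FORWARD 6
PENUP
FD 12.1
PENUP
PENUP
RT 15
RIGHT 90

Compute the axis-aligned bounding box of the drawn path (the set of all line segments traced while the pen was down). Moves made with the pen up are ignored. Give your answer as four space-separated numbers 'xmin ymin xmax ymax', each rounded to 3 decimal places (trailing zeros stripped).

Answer: -2 -3 2.243 1.243

Derivation:
Executing turtle program step by step:
Start: pos=(-2,-3), heading=45, pen down
FD 6: (-2,-3) -> (2.243,1.243) [heading=45, draw]
PU: pen up
FD 12.1: (2.243,1.243) -> (10.799,9.799) [heading=45, move]
PU: pen up
PU: pen up
RT 15: heading 45 -> 30
RT 90: heading 30 -> 300
Final: pos=(10.799,9.799), heading=300, 1 segment(s) drawn

Segment endpoints: x in {-2, 2.243}, y in {-3, 1.243}
xmin=-2, ymin=-3, xmax=2.243, ymax=1.243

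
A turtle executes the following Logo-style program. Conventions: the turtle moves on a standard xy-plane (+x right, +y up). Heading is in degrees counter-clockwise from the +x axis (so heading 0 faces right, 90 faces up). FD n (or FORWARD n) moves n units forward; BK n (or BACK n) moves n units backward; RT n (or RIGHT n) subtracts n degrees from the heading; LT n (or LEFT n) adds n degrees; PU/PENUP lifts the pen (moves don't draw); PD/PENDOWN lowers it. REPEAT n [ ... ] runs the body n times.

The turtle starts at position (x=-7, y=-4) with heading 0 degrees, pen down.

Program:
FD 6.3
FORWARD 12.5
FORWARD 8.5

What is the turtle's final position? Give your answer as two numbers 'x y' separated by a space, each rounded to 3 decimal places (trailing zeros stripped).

Executing turtle program step by step:
Start: pos=(-7,-4), heading=0, pen down
FD 6.3: (-7,-4) -> (-0.7,-4) [heading=0, draw]
FD 12.5: (-0.7,-4) -> (11.8,-4) [heading=0, draw]
FD 8.5: (11.8,-4) -> (20.3,-4) [heading=0, draw]
Final: pos=(20.3,-4), heading=0, 3 segment(s) drawn

Answer: 20.3 -4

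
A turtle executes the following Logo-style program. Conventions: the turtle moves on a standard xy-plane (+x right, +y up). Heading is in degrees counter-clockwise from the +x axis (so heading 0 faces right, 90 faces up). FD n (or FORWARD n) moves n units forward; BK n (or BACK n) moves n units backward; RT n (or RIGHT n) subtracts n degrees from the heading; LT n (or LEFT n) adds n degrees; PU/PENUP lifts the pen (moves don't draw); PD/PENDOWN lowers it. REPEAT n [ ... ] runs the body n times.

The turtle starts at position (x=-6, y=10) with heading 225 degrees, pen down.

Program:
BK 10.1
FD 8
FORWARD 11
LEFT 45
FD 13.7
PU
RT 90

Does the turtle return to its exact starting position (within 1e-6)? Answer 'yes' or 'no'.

Answer: no

Derivation:
Executing turtle program step by step:
Start: pos=(-6,10), heading=225, pen down
BK 10.1: (-6,10) -> (1.142,17.142) [heading=225, draw]
FD 8: (1.142,17.142) -> (-4.515,11.485) [heading=225, draw]
FD 11: (-4.515,11.485) -> (-12.293,3.707) [heading=225, draw]
LT 45: heading 225 -> 270
FD 13.7: (-12.293,3.707) -> (-12.293,-9.993) [heading=270, draw]
PU: pen up
RT 90: heading 270 -> 180
Final: pos=(-12.293,-9.993), heading=180, 4 segment(s) drawn

Start position: (-6, 10)
Final position: (-12.293, -9.993)
Distance = 20.96; >= 1e-6 -> NOT closed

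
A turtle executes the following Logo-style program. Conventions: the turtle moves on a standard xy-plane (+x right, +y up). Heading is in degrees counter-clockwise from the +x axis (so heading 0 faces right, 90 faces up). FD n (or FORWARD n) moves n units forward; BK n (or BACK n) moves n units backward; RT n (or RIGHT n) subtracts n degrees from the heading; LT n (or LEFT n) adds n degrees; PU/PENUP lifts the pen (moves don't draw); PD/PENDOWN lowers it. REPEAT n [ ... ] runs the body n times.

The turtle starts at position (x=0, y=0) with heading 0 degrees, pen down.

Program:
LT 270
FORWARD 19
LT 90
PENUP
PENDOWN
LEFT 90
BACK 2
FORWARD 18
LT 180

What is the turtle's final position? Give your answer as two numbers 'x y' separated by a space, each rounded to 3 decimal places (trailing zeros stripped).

Executing turtle program step by step:
Start: pos=(0,0), heading=0, pen down
LT 270: heading 0 -> 270
FD 19: (0,0) -> (0,-19) [heading=270, draw]
LT 90: heading 270 -> 0
PU: pen up
PD: pen down
LT 90: heading 0 -> 90
BK 2: (0,-19) -> (0,-21) [heading=90, draw]
FD 18: (0,-21) -> (0,-3) [heading=90, draw]
LT 180: heading 90 -> 270
Final: pos=(0,-3), heading=270, 3 segment(s) drawn

Answer: 0 -3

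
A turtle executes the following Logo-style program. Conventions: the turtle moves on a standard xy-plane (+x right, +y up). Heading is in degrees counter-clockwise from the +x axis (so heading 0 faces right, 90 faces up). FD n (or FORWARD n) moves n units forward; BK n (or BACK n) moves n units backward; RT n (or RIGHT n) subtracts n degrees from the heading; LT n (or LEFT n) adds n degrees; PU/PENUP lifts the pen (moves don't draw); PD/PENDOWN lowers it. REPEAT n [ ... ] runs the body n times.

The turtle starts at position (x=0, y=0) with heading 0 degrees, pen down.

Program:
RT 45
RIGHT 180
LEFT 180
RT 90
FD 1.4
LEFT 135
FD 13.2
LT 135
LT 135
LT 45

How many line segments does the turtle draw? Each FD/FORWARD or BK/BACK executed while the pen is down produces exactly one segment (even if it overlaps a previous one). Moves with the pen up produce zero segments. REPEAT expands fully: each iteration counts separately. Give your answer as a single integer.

Executing turtle program step by step:
Start: pos=(0,0), heading=0, pen down
RT 45: heading 0 -> 315
RT 180: heading 315 -> 135
LT 180: heading 135 -> 315
RT 90: heading 315 -> 225
FD 1.4: (0,0) -> (-0.99,-0.99) [heading=225, draw]
LT 135: heading 225 -> 0
FD 13.2: (-0.99,-0.99) -> (12.21,-0.99) [heading=0, draw]
LT 135: heading 0 -> 135
LT 135: heading 135 -> 270
LT 45: heading 270 -> 315
Final: pos=(12.21,-0.99), heading=315, 2 segment(s) drawn
Segments drawn: 2

Answer: 2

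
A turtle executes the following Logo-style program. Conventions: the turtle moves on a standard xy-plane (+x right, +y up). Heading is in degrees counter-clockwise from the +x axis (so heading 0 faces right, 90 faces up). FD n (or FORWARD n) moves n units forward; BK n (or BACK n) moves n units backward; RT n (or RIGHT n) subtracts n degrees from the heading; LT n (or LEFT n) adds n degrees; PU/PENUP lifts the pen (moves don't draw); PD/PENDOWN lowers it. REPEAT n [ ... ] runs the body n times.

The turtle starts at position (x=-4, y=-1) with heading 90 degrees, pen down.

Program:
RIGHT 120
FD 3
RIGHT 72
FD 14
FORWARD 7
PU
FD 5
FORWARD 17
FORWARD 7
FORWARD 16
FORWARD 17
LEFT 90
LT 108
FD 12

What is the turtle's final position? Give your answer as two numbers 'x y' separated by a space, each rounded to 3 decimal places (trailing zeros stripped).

Executing turtle program step by step:
Start: pos=(-4,-1), heading=90, pen down
RT 120: heading 90 -> 330
FD 3: (-4,-1) -> (-1.402,-2.5) [heading=330, draw]
RT 72: heading 330 -> 258
FD 14: (-1.402,-2.5) -> (-4.313,-16.194) [heading=258, draw]
FD 7: (-4.313,-16.194) -> (-5.768,-23.041) [heading=258, draw]
PU: pen up
FD 5: (-5.768,-23.041) -> (-6.808,-27.932) [heading=258, move]
FD 17: (-6.808,-27.932) -> (-10.342,-44.56) [heading=258, move]
FD 7: (-10.342,-44.56) -> (-11.798,-51.407) [heading=258, move]
FD 16: (-11.798,-51.407) -> (-15.124,-67.058) [heading=258, move]
FD 17: (-15.124,-67.058) -> (-18.659,-83.686) [heading=258, move]
LT 90: heading 258 -> 348
LT 108: heading 348 -> 96
FD 12: (-18.659,-83.686) -> (-19.913,-71.752) [heading=96, move]
Final: pos=(-19.913,-71.752), heading=96, 3 segment(s) drawn

Answer: -19.913 -71.752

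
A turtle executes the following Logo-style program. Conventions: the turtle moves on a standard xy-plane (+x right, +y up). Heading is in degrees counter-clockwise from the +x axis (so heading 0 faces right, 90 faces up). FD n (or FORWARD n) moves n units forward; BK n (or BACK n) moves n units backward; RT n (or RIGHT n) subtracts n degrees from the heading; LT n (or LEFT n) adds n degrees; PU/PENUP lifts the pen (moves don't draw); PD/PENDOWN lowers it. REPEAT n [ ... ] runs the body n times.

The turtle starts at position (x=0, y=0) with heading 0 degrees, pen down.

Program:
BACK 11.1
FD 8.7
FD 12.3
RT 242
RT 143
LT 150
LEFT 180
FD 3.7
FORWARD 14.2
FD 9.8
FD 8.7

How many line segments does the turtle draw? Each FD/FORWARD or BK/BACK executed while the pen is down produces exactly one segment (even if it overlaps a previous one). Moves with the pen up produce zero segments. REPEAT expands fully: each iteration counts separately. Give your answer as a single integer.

Answer: 7

Derivation:
Executing turtle program step by step:
Start: pos=(0,0), heading=0, pen down
BK 11.1: (0,0) -> (-11.1,0) [heading=0, draw]
FD 8.7: (-11.1,0) -> (-2.4,0) [heading=0, draw]
FD 12.3: (-2.4,0) -> (9.9,0) [heading=0, draw]
RT 242: heading 0 -> 118
RT 143: heading 118 -> 335
LT 150: heading 335 -> 125
LT 180: heading 125 -> 305
FD 3.7: (9.9,0) -> (12.022,-3.031) [heading=305, draw]
FD 14.2: (12.022,-3.031) -> (20.167,-14.663) [heading=305, draw]
FD 9.8: (20.167,-14.663) -> (25.788,-22.691) [heading=305, draw]
FD 8.7: (25.788,-22.691) -> (30.778,-29.817) [heading=305, draw]
Final: pos=(30.778,-29.817), heading=305, 7 segment(s) drawn
Segments drawn: 7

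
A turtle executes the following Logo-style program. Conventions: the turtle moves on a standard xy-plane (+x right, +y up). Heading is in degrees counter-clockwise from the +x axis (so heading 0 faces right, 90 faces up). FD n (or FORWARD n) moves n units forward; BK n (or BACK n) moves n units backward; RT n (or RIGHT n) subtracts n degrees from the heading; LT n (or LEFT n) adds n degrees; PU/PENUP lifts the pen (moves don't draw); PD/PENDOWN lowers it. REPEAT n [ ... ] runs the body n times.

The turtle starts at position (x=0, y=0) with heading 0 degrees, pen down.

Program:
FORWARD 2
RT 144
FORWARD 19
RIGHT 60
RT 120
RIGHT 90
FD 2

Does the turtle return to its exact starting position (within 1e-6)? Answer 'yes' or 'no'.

Executing turtle program step by step:
Start: pos=(0,0), heading=0, pen down
FD 2: (0,0) -> (2,0) [heading=0, draw]
RT 144: heading 0 -> 216
FD 19: (2,0) -> (-13.371,-11.168) [heading=216, draw]
RT 60: heading 216 -> 156
RT 120: heading 156 -> 36
RT 90: heading 36 -> 306
FD 2: (-13.371,-11.168) -> (-12.196,-12.786) [heading=306, draw]
Final: pos=(-12.196,-12.786), heading=306, 3 segment(s) drawn

Start position: (0, 0)
Final position: (-12.196, -12.786)
Distance = 17.67; >= 1e-6 -> NOT closed

Answer: no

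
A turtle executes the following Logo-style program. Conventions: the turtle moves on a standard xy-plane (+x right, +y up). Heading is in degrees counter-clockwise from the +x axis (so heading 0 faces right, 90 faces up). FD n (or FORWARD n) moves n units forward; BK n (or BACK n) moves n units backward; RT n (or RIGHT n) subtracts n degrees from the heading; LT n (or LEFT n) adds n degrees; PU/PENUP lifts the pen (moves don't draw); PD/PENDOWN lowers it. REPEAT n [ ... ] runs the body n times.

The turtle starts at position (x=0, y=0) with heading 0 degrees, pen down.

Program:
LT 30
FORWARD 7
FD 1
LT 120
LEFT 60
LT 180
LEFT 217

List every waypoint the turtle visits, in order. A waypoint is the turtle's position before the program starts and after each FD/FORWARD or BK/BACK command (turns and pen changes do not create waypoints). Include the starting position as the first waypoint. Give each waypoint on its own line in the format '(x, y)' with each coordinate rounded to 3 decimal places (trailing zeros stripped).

Answer: (0, 0)
(6.062, 3.5)
(6.928, 4)

Derivation:
Executing turtle program step by step:
Start: pos=(0,0), heading=0, pen down
LT 30: heading 0 -> 30
FD 7: (0,0) -> (6.062,3.5) [heading=30, draw]
FD 1: (6.062,3.5) -> (6.928,4) [heading=30, draw]
LT 120: heading 30 -> 150
LT 60: heading 150 -> 210
LT 180: heading 210 -> 30
LT 217: heading 30 -> 247
Final: pos=(6.928,4), heading=247, 2 segment(s) drawn
Waypoints (3 total):
(0, 0)
(6.062, 3.5)
(6.928, 4)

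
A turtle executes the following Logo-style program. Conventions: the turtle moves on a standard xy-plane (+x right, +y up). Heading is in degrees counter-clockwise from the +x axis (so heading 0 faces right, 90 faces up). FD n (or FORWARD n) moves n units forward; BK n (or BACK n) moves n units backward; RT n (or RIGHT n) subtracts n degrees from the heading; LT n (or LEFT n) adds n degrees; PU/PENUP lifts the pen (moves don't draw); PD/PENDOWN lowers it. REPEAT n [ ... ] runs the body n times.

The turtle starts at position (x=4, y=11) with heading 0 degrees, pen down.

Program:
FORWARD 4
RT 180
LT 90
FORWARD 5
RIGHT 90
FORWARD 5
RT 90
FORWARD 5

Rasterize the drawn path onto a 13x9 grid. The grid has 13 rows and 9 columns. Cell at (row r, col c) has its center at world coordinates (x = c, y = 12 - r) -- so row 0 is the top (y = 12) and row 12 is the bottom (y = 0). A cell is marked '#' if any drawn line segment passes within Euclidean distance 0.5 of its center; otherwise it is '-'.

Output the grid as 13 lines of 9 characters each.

Answer: ---------
---######
---#----#
---#----#
---#----#
---#----#
---######
---------
---------
---------
---------
---------
---------

Derivation:
Segment 0: (4,11) -> (8,11)
Segment 1: (8,11) -> (8,6)
Segment 2: (8,6) -> (3,6)
Segment 3: (3,6) -> (3,11)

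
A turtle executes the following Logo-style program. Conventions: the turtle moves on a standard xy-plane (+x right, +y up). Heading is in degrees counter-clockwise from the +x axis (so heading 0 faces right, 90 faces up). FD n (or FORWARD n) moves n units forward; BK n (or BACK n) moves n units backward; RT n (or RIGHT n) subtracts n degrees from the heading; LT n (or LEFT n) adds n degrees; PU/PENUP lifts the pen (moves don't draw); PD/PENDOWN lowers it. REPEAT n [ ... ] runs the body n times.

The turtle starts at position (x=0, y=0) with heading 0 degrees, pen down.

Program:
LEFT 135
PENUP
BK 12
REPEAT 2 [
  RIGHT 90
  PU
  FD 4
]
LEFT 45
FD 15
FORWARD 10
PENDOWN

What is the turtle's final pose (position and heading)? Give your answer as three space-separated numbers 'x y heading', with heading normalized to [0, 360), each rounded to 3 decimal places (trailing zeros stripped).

Executing turtle program step by step:
Start: pos=(0,0), heading=0, pen down
LT 135: heading 0 -> 135
PU: pen up
BK 12: (0,0) -> (8.485,-8.485) [heading=135, move]
REPEAT 2 [
  -- iteration 1/2 --
  RT 90: heading 135 -> 45
  PU: pen up
  FD 4: (8.485,-8.485) -> (11.314,-5.657) [heading=45, move]
  -- iteration 2/2 --
  RT 90: heading 45 -> 315
  PU: pen up
  FD 4: (11.314,-5.657) -> (14.142,-8.485) [heading=315, move]
]
LT 45: heading 315 -> 0
FD 15: (14.142,-8.485) -> (29.142,-8.485) [heading=0, move]
FD 10: (29.142,-8.485) -> (39.142,-8.485) [heading=0, move]
PD: pen down
Final: pos=(39.142,-8.485), heading=0, 0 segment(s) drawn

Answer: 39.142 -8.485 0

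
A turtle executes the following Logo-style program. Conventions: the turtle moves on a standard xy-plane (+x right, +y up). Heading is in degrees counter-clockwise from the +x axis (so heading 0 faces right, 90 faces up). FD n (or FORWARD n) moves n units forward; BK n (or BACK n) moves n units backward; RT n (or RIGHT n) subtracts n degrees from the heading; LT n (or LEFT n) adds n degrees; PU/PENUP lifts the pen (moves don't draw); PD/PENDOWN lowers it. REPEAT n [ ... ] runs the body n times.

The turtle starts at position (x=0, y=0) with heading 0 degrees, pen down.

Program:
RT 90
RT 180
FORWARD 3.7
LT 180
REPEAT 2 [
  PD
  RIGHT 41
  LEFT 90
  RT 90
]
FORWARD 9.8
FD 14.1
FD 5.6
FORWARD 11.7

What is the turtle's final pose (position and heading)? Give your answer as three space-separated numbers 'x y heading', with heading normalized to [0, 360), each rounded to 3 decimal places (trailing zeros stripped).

Answer: -40.799 -2.034 188

Derivation:
Executing turtle program step by step:
Start: pos=(0,0), heading=0, pen down
RT 90: heading 0 -> 270
RT 180: heading 270 -> 90
FD 3.7: (0,0) -> (0,3.7) [heading=90, draw]
LT 180: heading 90 -> 270
REPEAT 2 [
  -- iteration 1/2 --
  PD: pen down
  RT 41: heading 270 -> 229
  LT 90: heading 229 -> 319
  RT 90: heading 319 -> 229
  -- iteration 2/2 --
  PD: pen down
  RT 41: heading 229 -> 188
  LT 90: heading 188 -> 278
  RT 90: heading 278 -> 188
]
FD 9.8: (0,3.7) -> (-9.705,2.336) [heading=188, draw]
FD 14.1: (-9.705,2.336) -> (-23.667,0.374) [heading=188, draw]
FD 5.6: (-23.667,0.374) -> (-29.213,-0.406) [heading=188, draw]
FD 11.7: (-29.213,-0.406) -> (-40.799,-2.034) [heading=188, draw]
Final: pos=(-40.799,-2.034), heading=188, 5 segment(s) drawn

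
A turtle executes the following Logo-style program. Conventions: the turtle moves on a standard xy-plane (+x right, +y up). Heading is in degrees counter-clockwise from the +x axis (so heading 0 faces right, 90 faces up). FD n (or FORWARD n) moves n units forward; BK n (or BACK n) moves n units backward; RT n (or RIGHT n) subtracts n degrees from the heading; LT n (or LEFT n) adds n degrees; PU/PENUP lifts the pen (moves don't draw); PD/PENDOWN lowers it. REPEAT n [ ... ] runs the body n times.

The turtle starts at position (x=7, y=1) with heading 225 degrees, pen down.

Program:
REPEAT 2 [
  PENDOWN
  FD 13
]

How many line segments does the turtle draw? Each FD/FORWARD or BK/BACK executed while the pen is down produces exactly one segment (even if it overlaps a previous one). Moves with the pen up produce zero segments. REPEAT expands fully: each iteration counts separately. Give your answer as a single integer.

Executing turtle program step by step:
Start: pos=(7,1), heading=225, pen down
REPEAT 2 [
  -- iteration 1/2 --
  PD: pen down
  FD 13: (7,1) -> (-2.192,-8.192) [heading=225, draw]
  -- iteration 2/2 --
  PD: pen down
  FD 13: (-2.192,-8.192) -> (-11.385,-17.385) [heading=225, draw]
]
Final: pos=(-11.385,-17.385), heading=225, 2 segment(s) drawn
Segments drawn: 2

Answer: 2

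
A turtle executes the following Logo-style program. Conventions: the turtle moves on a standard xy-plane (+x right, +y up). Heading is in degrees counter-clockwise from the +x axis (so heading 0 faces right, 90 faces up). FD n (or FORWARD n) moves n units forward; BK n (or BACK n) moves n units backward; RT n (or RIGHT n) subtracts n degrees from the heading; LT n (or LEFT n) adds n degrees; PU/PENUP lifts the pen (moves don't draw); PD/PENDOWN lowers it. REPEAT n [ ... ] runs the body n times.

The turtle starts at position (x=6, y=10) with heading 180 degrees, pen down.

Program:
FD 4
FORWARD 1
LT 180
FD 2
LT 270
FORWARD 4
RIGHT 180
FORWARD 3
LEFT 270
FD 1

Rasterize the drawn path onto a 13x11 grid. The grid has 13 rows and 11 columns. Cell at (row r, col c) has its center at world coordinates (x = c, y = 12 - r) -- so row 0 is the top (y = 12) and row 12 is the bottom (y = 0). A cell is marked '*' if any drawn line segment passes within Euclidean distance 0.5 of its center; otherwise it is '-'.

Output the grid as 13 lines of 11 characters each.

Segment 0: (6,10) -> (2,10)
Segment 1: (2,10) -> (1,10)
Segment 2: (1,10) -> (3,10)
Segment 3: (3,10) -> (3,6)
Segment 4: (3,6) -> (3,9)
Segment 5: (3,9) -> (4,9)

Answer: -----------
-----------
-******----
---**------
---*-------
---*-------
---*-------
-----------
-----------
-----------
-----------
-----------
-----------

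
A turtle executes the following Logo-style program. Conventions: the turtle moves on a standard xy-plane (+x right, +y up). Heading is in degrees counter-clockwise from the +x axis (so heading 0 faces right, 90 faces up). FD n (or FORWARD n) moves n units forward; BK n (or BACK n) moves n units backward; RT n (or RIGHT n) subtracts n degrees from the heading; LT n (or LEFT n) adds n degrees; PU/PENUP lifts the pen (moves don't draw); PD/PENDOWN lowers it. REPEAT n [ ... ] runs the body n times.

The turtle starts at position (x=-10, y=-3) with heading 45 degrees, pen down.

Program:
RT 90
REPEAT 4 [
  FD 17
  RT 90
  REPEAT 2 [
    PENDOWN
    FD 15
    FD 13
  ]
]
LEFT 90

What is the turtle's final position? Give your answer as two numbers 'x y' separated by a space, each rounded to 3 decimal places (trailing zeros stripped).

Executing turtle program step by step:
Start: pos=(-10,-3), heading=45, pen down
RT 90: heading 45 -> 315
REPEAT 4 [
  -- iteration 1/4 --
  FD 17: (-10,-3) -> (2.021,-15.021) [heading=315, draw]
  RT 90: heading 315 -> 225
  REPEAT 2 [
    -- iteration 1/2 --
    PD: pen down
    FD 15: (2.021,-15.021) -> (-8.586,-25.627) [heading=225, draw]
    FD 13: (-8.586,-25.627) -> (-17.778,-34.82) [heading=225, draw]
    -- iteration 2/2 --
    PD: pen down
    FD 15: (-17.778,-34.82) -> (-28.385,-45.426) [heading=225, draw]
    FD 13: (-28.385,-45.426) -> (-37.577,-54.619) [heading=225, draw]
  ]
  -- iteration 2/4 --
  FD 17: (-37.577,-54.619) -> (-49.598,-66.64) [heading=225, draw]
  RT 90: heading 225 -> 135
  REPEAT 2 [
    -- iteration 1/2 --
    PD: pen down
    FD 15: (-49.598,-66.64) -> (-60.205,-56.033) [heading=135, draw]
    FD 13: (-60.205,-56.033) -> (-69.397,-46.841) [heading=135, draw]
    -- iteration 2/2 --
    PD: pen down
    FD 15: (-69.397,-46.841) -> (-80.004,-36.234) [heading=135, draw]
    FD 13: (-80.004,-36.234) -> (-89.196,-27.042) [heading=135, draw]
  ]
  -- iteration 3/4 --
  FD 17: (-89.196,-27.042) -> (-101.217,-15.021) [heading=135, draw]
  RT 90: heading 135 -> 45
  REPEAT 2 [
    -- iteration 1/2 --
    PD: pen down
    FD 15: (-101.217,-15.021) -> (-90.61,-4.414) [heading=45, draw]
    FD 13: (-90.61,-4.414) -> (-81.418,4.778) [heading=45, draw]
    -- iteration 2/2 --
    PD: pen down
    FD 15: (-81.418,4.778) -> (-70.811,15.385) [heading=45, draw]
    FD 13: (-70.811,15.385) -> (-61.619,24.577) [heading=45, draw]
  ]
  -- iteration 4/4 --
  FD 17: (-61.619,24.577) -> (-49.598,36.598) [heading=45, draw]
  RT 90: heading 45 -> 315
  REPEAT 2 [
    -- iteration 1/2 --
    PD: pen down
    FD 15: (-49.598,36.598) -> (-38.991,25.991) [heading=315, draw]
    FD 13: (-38.991,25.991) -> (-29.799,16.799) [heading=315, draw]
    -- iteration 2/2 --
    PD: pen down
    FD 15: (-29.799,16.799) -> (-19.192,6.192) [heading=315, draw]
    FD 13: (-19.192,6.192) -> (-10,-3) [heading=315, draw]
  ]
]
LT 90: heading 315 -> 45
Final: pos=(-10,-3), heading=45, 20 segment(s) drawn

Answer: -10 -3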